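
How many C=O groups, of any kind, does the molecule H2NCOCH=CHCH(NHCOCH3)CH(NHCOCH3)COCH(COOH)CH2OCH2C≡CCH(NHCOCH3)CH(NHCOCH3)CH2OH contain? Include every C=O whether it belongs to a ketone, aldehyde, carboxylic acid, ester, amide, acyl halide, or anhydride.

H2NCO: amide, 1 C=O (running total 1).
CH(NHCOCH3): amide, 1 C=O (running total 2).
CH(NHCOCH3): amide, 1 C=O (running total 3).
CO: ketone, 1 C=O (running total 4).
CH(COOH): carboxylic acid, 1 C=O (running total 5).
CH(NHCOCH3): amide, 1 C=O (running total 6).
CH(NHCOCH3): amide, 1 C=O (running total 7).

7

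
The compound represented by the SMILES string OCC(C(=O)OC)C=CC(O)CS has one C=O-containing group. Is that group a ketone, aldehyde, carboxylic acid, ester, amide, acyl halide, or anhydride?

The carbonyl is in the CH(COOCH3) segment: pendant –COOCH3: carbonyl C bonded to C and –OCH3 → ester.

ester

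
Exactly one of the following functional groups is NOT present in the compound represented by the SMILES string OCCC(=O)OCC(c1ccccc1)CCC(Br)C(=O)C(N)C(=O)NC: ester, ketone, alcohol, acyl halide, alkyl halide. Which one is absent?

acyl halide

alcohol: present (HOCH2 — HO– on an sp³ carbon → alcohol).
alkyl halide: present (CH(Br) — halogen on an sp³ carbon → alkyl halide).
ketone: present (CO — –C(=O)– with carbon on both sides → ketone).
ester: present (CH2COOCH2 — –C(=O)–O–C with C on the carbonyl side → ester).
acyl halide: no segment matches this pattern.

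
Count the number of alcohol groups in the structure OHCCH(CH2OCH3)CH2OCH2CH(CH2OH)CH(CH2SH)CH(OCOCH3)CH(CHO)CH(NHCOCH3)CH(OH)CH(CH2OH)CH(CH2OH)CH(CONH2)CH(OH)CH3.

5

Taking each segment in turn:
  OHC: terminal –CHO: carbonyl C bonded to H and C → aldehyde.
  CH(CH2OCH3): pendant –CH2OCH3: C–O–C linkage → ether.
  CH2OCH2: C–O–C with sp³ carbons on both sides and no adjacent C=O → ether.
  CH(CH2OH): pendant –CH2OH on an sp³ backbone C → alcohol.
  CH(CH2SH): pendant –CH2SH → thiol.
  CH(OCOCH3): pendant –OC(=O)CH3: an acyloxy group → ester.
  CH(CHO): pendant –CHO: carbonyl C bonded to C and H → aldehyde.
  CH(NHCOCH3): pendant –NHC(=O)CH3: N bonded to a carbonyl → amide (not amine).
  CH(OH): –OH on an sp³ carbon → alcohol (secondary).
  CH(CH2OH): pendant –CH2OH on an sp³ backbone C → alcohol.
  CH(CH2OH): pendant –CH2OH on an sp³ backbone C → alcohol.
  CH(CONH2): pendant –CONH2: carbonyl C bonded to C and N → amide.
  CH(OH): –OH on an sp³ carbon → alcohol (secondary).
Alcohol appears at: CH(CH2OH), CH(OH), CH(CH2OH), CH(CH2OH), CH(OH) → 5.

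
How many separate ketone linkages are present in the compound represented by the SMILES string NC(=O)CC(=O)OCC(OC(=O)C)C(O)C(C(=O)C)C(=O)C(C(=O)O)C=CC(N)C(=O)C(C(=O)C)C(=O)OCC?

4

Reading the structure from left to right:
  H2NCO: –C(=O)NH2: carbonyl C bonded to C and to N → amide (the N is not a separate amine).
  CH2COOCH2: –C(=O)–O–C with C on the carbonyl side → ester.
  CH(OCOCH3): pendant –OC(=O)CH3: an acyloxy group → ester.
  CH(OH): –OH on an sp³ carbon → alcohol (secondary).
  CH(COCH3): pendant –COCH3: carbonyl C bonded to two carbons → ketone.
  CO: –C(=O)– with carbon on both sides → ketone.
  CH(COOH): pendant –COOH: carbonyl C bonded to C and –OH → carboxylic acid.
  CH=CH: C=C double bond → alkene.
  CH(NH2): –NH2 on an sp³ carbon with no adjacent C=O → amine.
  CO: –C(=O)– with carbon on both sides → ketone.
  CH(COCH3): pendant –COCH3: carbonyl C bonded to two carbons → ketone.
  COOCH2CH3: –C(=O)OCH2CH3: carbonyl C bonded to C and to –OEt → ester.
Ketone appears at: CH(COCH3), CO, CO, CH(COCH3) → 4.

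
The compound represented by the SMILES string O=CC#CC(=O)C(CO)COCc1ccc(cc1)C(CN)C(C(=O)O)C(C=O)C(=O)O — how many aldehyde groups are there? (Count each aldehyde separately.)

2

Working along the chain:
  OHC: terminal –CHO: carbonyl C bonded to H and C → aldehyde.
  C≡C: C≡C triple bond → alkyne.
  CO: –C(=O)– with carbon on both sides → ketone.
  CH(CH2OH): pendant –CH2OH on an sp³ backbone C → alcohol.
  CH2OCH2: C–O–C with sp³ carbons on both sides and no adjacent C=O → ether.
  C6H4: para-disubstituted benzene ring → arene.
  CH(CH2NH2): pendant –CH2NH2: N on sp³ C, no adjacent C=O → amine.
  CH(COOH): pendant –COOH: carbonyl C bonded to C and –OH → carboxylic acid.
  CH(CHO): pendant –CHO: carbonyl C bonded to C and H → aldehyde.
  COOH: –COOH: carbonyl C bonded to –OH and C → carboxylic acid (the –OH is not a separate alcohol).
Aldehyde appears at: OHC, CH(CHO) → 2.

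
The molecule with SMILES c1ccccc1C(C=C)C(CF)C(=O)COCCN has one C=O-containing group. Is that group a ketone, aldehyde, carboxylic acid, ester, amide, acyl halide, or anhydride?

ketone

The carbonyl is in the CO segment: –C(=O)– with carbon on both sides → ketone.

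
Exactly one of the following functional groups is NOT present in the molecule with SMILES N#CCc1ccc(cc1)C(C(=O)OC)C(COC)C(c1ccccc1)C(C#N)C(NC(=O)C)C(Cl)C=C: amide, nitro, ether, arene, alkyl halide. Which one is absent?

ether: present (CH(CH2OCH3) — pendant –CH2OCH3: C–O–C linkage → ether).
alkyl halide: present (CH(Cl) — halogen on an sp³ carbon → alkyl halide).
amide: present (CH(NHCOCH3) — pendant –NHC(=O)CH3: N bonded to a carbonyl → amide (not amine)).
arene: present (C6H4 — para-disubstituted benzene ring → arene).
nitro: no segment matches this pattern.

nitro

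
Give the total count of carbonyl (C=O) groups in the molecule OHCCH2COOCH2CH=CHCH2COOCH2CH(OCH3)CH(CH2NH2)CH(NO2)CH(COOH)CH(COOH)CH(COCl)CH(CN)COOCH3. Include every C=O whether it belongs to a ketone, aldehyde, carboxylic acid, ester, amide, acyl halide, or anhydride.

OHC: aldehyde, 1 C=O (running total 1).
CH2COOCH2: ester, 1 C=O (running total 2).
CH2COOCH2: ester, 1 C=O (running total 3).
CH(COOH): carboxylic acid, 1 C=O (running total 4).
CH(COOH): carboxylic acid, 1 C=O (running total 5).
CH(COCl): acyl halide, 1 C=O (running total 6).
COOCH3: ester, 1 C=O (running total 7).

7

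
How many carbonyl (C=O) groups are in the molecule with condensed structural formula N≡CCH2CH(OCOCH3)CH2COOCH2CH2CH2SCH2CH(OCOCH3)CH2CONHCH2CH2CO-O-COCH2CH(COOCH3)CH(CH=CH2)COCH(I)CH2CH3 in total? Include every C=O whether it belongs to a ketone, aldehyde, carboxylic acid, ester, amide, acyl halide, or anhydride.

CH(OCOCH3): ester, 1 C=O (running total 1).
CH2COOCH2: ester, 1 C=O (running total 2).
CH(OCOCH3): ester, 1 C=O (running total 3).
CH2CONHCH2: amide, 1 C=O (running total 4).
CH2CO-O-COCH2: anhydride, 2 C=O (running total 6).
CH(COOCH3): ester, 1 C=O (running total 7).
CO: ketone, 1 C=O (running total 8).

8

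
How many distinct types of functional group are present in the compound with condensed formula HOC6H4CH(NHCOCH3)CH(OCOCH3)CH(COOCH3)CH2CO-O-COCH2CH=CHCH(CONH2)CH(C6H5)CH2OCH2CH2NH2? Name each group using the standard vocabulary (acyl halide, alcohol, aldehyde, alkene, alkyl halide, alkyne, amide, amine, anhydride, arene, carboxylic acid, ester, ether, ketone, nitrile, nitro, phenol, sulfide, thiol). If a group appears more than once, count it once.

–OH attached directly to an aromatic ring → phenol (not alcohol); the ring itself is an arene.
pendant –NHC(=O)CH3: N bonded to a carbonyl → amide (not amine).
pendant –OC(=O)CH3: an acyloxy group → ester.
pendant –COOCH3: carbonyl C bonded to C and –OCH3 → ester.
two acyl groups sharing one oxygen, –C(=O)–O–C(=O)– → anhydride.
C=C double bond → alkene.
pendant –CONH2: carbonyl C bonded to C and N → amide.
pendant –C6H5: benzene ring → arene.
C–O–C with sp³ carbons on both sides and no adjacent C=O → ether.
–NH2 on an sp³ carbon with no adjacent C=O → amine.
Distinct types present: alkene, amide, amine, anhydride, arene, ester, ether, phenol.

8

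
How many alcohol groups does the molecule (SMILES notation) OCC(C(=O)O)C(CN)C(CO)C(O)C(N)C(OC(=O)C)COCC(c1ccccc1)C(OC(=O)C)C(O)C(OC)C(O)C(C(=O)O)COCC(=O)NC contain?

5

Taking each segment in turn:
  HOCH2: HO– on an sp³ carbon → alcohol.
  CH(COOH): pendant –COOH: carbonyl C bonded to C and –OH → carboxylic acid.
  CH(CH2NH2): pendant –CH2NH2: N on sp³ C, no adjacent C=O → amine.
  CH(CH2OH): pendant –CH2OH on an sp³ backbone C → alcohol.
  CH(OH): –OH on an sp³ carbon → alcohol (secondary).
  CH(NH2): –NH2 on an sp³ carbon with no adjacent C=O → amine.
  CH(OCOCH3): pendant –OC(=O)CH3: an acyloxy group → ester.
  CH2OCH2: C–O–C with sp³ carbons on both sides and no adjacent C=O → ether.
  CH(C6H5): pendant –C6H5: benzene ring → arene.
  CH(OCOCH3): pendant –OC(=O)CH3: an acyloxy group → ester.
  CH(OH): –OH on an sp³ carbon → alcohol (secondary).
  CH(OCH3): pendant –OCH3: C–O–C with sp³ C, no adjacent C=O → ether.
  CH(OH): –OH on an sp³ carbon → alcohol (secondary).
  CH(COOH): pendant –COOH: carbonyl C bonded to C and –OH → carboxylic acid.
  CH2OCH2: C–O–C with sp³ carbons on both sides and no adjacent C=O → ether.
  CONHCH3: –C(=O)NHCH3: carbonyl C bonded to C and to N → amide (the N is not an amine).
Alcohol appears at: HOCH2, CH(CH2OH), CH(OH), CH(OH), CH(OH) → 5.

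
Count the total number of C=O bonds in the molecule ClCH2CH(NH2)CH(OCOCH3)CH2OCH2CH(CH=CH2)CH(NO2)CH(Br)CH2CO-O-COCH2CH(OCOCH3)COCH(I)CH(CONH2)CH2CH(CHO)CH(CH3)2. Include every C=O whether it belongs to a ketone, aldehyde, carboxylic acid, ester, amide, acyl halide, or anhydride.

7

CH(OCOCH3): ester, 1 C=O (running total 1).
CH2CO-O-COCH2: anhydride, 2 C=O (running total 3).
CH(OCOCH3): ester, 1 C=O (running total 4).
CO: ketone, 1 C=O (running total 5).
CH(CONH2): amide, 1 C=O (running total 6).
CH(CHO): aldehyde, 1 C=O (running total 7).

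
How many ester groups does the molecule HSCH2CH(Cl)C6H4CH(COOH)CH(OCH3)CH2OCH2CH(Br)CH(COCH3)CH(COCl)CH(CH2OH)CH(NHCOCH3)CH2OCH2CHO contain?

Working along the chain:
  HSCH2: –SH on an sp³ carbon → thiol.
  CH(Cl): halogen on an sp³ carbon → alkyl halide.
  C6H4: para-disubstituted benzene ring → arene.
  CH(COOH): pendant –COOH: carbonyl C bonded to C and –OH → carboxylic acid.
  CH(OCH3): pendant –OCH3: C–O–C with sp³ C, no adjacent C=O → ether.
  CH2OCH2: C–O–C with sp³ carbons on both sides and no adjacent C=O → ether.
  CH(Br): halogen on an sp³ carbon → alkyl halide.
  CH(COCH3): pendant –COCH3: carbonyl C bonded to two carbons → ketone.
  CH(COCl): pendant –C(=O)X: carbonyl C bonded to C and halogen → acyl halide.
  CH(CH2OH): pendant –CH2OH on an sp³ backbone C → alcohol.
  CH(NHCOCH3): pendant –NHC(=O)CH3: N bonded to a carbonyl → amide (not amine).
  CH2OCH2: C–O–C with sp³ carbons on both sides and no adjacent C=O → ether.
  CHO: terminal –CHO: carbonyl C bonded to H and C → aldehyde.
No segment is a ester: CH(COOH) is carboxylic acid, not ester; CH(OCH3) is ether, not ester; CH2OCH2 is ether, not ester. → 0.

0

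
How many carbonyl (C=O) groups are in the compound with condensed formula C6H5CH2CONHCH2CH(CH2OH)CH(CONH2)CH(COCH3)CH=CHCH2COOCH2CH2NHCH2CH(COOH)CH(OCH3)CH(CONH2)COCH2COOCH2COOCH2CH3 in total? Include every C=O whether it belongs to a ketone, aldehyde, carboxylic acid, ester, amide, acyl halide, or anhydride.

9

CH2CONHCH2: amide, 1 C=O (running total 1).
CH(CONH2): amide, 1 C=O (running total 2).
CH(COCH3): ketone, 1 C=O (running total 3).
CH2COOCH2: ester, 1 C=O (running total 4).
CH(COOH): carboxylic acid, 1 C=O (running total 5).
CH(CONH2): amide, 1 C=O (running total 6).
CO: ketone, 1 C=O (running total 7).
CH2COOCH2: ester, 1 C=O (running total 8).
COOCH2CH3: ester, 1 C=O (running total 9).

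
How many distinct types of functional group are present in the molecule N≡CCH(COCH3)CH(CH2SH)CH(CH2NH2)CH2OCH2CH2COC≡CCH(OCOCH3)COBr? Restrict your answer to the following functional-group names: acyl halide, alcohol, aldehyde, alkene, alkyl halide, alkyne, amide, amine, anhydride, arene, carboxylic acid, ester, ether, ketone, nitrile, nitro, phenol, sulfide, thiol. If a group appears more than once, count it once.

8

N≡C–: carbon triple-bonded to nitrogen → nitrile.
pendant –COCH3: carbonyl C bonded to two carbons → ketone.
pendant –CH2SH → thiol.
pendant –CH2NH2: N on sp³ C, no adjacent C=O → amine.
C–O–C with sp³ carbons on both sides and no adjacent C=O → ether.
–C(=O)– with carbon on both sides → ketone.
C≡C triple bond → alkyne.
pendant –OC(=O)CH3: an acyloxy group → ester.
–C(=O)Br: carbonyl C bonded to C and to a halogen → acyl halide (not alkyl halide).
Distinct types present: acyl halide, alkyne, amine, ester, ether, ketone, nitrile, thiol.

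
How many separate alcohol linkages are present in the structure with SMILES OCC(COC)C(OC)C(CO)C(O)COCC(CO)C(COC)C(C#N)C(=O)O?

4

Working along the chain:
  HOCH2: HO– on an sp³ carbon → alcohol.
  CH(CH2OCH3): pendant –CH2OCH3: C–O–C linkage → ether.
  CH(OCH3): pendant –OCH3: C–O–C with sp³ C, no adjacent C=O → ether.
  CH(CH2OH): pendant –CH2OH on an sp³ backbone C → alcohol.
  CH(OH): –OH on an sp³ carbon → alcohol (secondary).
  CH2OCH2: C–O–C with sp³ carbons on both sides and no adjacent C=O → ether.
  CH(CH2OH): pendant –CH2OH on an sp³ backbone C → alcohol.
  CH(CH2OCH3): pendant –CH2OCH3: C–O–C linkage → ether.
  CH(CN): pendant –C≡N: nitrile.
  COOH: –COOH: carbonyl C bonded to –OH and C → carboxylic acid (the –OH is not a separate alcohol).
Alcohol appears at: HOCH2, CH(CH2OH), CH(OH), CH(CH2OH) → 4.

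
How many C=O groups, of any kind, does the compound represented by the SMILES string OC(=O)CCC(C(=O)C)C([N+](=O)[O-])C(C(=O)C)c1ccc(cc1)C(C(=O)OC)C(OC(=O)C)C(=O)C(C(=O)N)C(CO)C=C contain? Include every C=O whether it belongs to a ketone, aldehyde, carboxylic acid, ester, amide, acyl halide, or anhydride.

7

HOOC: carboxylic acid, 1 C=O (running total 1).
CH(COCH3): ketone, 1 C=O (running total 2).
CH(COCH3): ketone, 1 C=O (running total 3).
CH(COOCH3): ester, 1 C=O (running total 4).
CH(OCOCH3): ester, 1 C=O (running total 5).
CO: ketone, 1 C=O (running total 6).
CH(CONH2): amide, 1 C=O (running total 7).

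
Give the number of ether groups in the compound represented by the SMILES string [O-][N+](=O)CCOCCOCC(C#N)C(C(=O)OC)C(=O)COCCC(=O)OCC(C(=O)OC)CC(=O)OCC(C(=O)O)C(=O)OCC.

3

–NO2 on carbon → nitro group.
C–O–C with sp³ carbons on both sides and no adjacent C=O → ether.
C–O–C with sp³ carbons on both sides and no adjacent C=O → ether.
pendant –C≡N: nitrile.
pendant –COOCH3: carbonyl C bonded to C and –OCH3 → ester.
–C(=O)– with carbon on both sides → ketone.
C–O–C with sp³ carbons on both sides and no adjacent C=O → ether.
–C(=O)–O–C with C on the carbonyl side → ester.
pendant –COOCH3: carbonyl C bonded to C and –OCH3 → ester.
–C(=O)–O–C with C on the carbonyl side → ester.
pendant –COOH: carbonyl C bonded to C and –OH → carboxylic acid.
–C(=O)OCH2CH3: carbonyl C bonded to C and to –OEt → ester.
Ether appears at: CH2OCH2, CH2OCH2, CH2OCH2 → 3.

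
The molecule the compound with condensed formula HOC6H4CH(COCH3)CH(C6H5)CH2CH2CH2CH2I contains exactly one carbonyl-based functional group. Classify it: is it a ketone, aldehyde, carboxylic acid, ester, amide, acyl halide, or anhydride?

ketone

The carbonyl is in the CH(COCH3) segment: pendant –COCH3: carbonyl C bonded to two carbons → ketone.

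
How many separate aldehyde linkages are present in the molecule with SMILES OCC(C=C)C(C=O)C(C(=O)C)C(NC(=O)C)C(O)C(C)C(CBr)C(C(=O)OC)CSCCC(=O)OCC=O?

Taking each segment in turn:
  HOCH2: HO– on an sp³ carbon → alcohol.
  CH(CH=CH2): pendant –CH=CH2: C=C double bond → alkene.
  CH(CHO): pendant –CHO: carbonyl C bonded to C and H → aldehyde.
  CH(COCH3): pendant –COCH3: carbonyl C bonded to two carbons → ketone.
  CH(NHCOCH3): pendant –NHC(=O)CH3: N bonded to a carbonyl → amide (not amine).
  CH(OH): –OH on an sp³ carbon → alcohol (secondary).
  CH(CH2Br): pendant –CH2X: halogen on sp³ carbon → alkyl halide.
  CH(COOCH3): pendant –COOCH3: carbonyl C bonded to C and –OCH3 → ester.
  CH2SCH2: C–S–C linkage → sulfide (thioether).
  CH2COOCH2: –C(=O)–O–C with C on the carbonyl side → ester.
  CHO: terminal –CHO: carbonyl C bonded to H and C → aldehyde.
Aldehyde appears at: CH(CHO), CHO → 2.

2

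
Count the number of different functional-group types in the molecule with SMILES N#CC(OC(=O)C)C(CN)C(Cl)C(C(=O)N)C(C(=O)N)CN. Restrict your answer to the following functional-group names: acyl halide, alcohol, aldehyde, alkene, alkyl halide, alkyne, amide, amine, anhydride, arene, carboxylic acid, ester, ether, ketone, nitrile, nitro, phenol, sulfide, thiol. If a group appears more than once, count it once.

Reading the structure from left to right:
  N≡C: N≡C–: carbon triple-bonded to nitrogen → nitrile.
  CH(OCOCH3): pendant –OC(=O)CH3: an acyloxy group → ester.
  CH(CH2NH2): pendant –CH2NH2: N on sp³ C, no adjacent C=O → amine.
  CH(Cl): halogen on an sp³ carbon → alkyl halide.
  CH(CONH2): pendant –CONH2: carbonyl C bonded to C and N → amide.
  CH(CONH2): pendant –CONH2: carbonyl C bonded to C and N → amide.
  CH2NH2: –NH2 on an sp³ carbon with no adjacent C=O → amine.
Distinct types present: alkyl halide, amide, amine, ester, nitrile.

5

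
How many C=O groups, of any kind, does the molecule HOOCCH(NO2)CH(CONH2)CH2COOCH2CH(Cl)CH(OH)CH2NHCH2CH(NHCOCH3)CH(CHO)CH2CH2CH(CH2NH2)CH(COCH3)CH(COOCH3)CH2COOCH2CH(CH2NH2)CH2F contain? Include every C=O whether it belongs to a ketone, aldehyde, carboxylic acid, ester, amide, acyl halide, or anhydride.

8

HOOC: carboxylic acid, 1 C=O (running total 1).
CH(CONH2): amide, 1 C=O (running total 2).
CH2COOCH2: ester, 1 C=O (running total 3).
CH(NHCOCH3): amide, 1 C=O (running total 4).
CH(CHO): aldehyde, 1 C=O (running total 5).
CH(COCH3): ketone, 1 C=O (running total 6).
CH(COOCH3): ester, 1 C=O (running total 7).
CH2COOCH2: ester, 1 C=O (running total 8).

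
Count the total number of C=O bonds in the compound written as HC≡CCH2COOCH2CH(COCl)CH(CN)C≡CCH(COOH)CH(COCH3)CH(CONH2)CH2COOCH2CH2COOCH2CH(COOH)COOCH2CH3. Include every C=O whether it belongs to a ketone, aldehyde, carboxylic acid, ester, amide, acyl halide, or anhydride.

CH2COOCH2: ester, 1 C=O (running total 1).
CH(COCl): acyl halide, 1 C=O (running total 2).
CH(COOH): carboxylic acid, 1 C=O (running total 3).
CH(COCH3): ketone, 1 C=O (running total 4).
CH(CONH2): amide, 1 C=O (running total 5).
CH2COOCH2: ester, 1 C=O (running total 6).
CH2COOCH2: ester, 1 C=O (running total 7).
CH(COOH): carboxylic acid, 1 C=O (running total 8).
COOCH2CH3: ester, 1 C=O (running total 9).

9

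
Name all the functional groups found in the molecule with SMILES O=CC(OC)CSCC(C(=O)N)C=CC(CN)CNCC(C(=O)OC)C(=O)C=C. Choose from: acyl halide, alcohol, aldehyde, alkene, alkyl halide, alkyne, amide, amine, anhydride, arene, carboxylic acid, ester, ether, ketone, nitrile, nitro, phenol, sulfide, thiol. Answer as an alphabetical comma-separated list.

terminal –CHO: carbonyl C bonded to H and C → aldehyde.
pendant –OCH3: C–O–C with sp³ C, no adjacent C=O → ether.
C–S–C linkage → sulfide (thioether).
pendant –CONH2: carbonyl C bonded to C and N → amide.
C=C double bond → alkene.
pendant –CH2NH2: N on sp³ C, no adjacent C=O → amine.
C–N–C with sp³ carbons and no adjacent C=O → amine (secondary).
pendant –COOCH3: carbonyl C bonded to C and –OCH3 → ester.
–C(=O)– with carbon on both sides → ketone.
C=C double bond → alkene.

aldehyde, alkene, amide, amine, ester, ether, ketone, sulfide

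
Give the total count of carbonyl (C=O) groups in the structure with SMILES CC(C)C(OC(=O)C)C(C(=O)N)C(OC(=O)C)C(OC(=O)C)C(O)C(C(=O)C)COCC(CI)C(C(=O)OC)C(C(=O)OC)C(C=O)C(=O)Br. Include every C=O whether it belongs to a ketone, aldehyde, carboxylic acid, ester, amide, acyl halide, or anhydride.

CH(OCOCH3): ester, 1 C=O (running total 1).
CH(CONH2): amide, 1 C=O (running total 2).
CH(OCOCH3): ester, 1 C=O (running total 3).
CH(OCOCH3): ester, 1 C=O (running total 4).
CH(COCH3): ketone, 1 C=O (running total 5).
CH(COOCH3): ester, 1 C=O (running total 6).
CH(COOCH3): ester, 1 C=O (running total 7).
CH(CHO): aldehyde, 1 C=O (running total 8).
COBr: acyl halide, 1 C=O (running total 9).

9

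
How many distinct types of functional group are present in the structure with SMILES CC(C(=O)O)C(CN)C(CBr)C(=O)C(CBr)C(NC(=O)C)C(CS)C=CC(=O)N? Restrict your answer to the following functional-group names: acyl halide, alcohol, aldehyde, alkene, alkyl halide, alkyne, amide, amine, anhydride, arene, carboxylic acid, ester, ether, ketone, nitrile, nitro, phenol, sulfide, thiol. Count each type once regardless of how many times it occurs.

7

Reading the structure from left to right:
  CH(COOH): pendant –COOH: carbonyl C bonded to C and –OH → carboxylic acid.
  CH(CH2NH2): pendant –CH2NH2: N on sp³ C, no adjacent C=O → amine.
  CH(CH2Br): pendant –CH2X: halogen on sp³ carbon → alkyl halide.
  CO: –C(=O)– with carbon on both sides → ketone.
  CH(CH2Br): pendant –CH2X: halogen on sp³ carbon → alkyl halide.
  CH(NHCOCH3): pendant –NHC(=O)CH3: N bonded to a carbonyl → amide (not amine).
  CH(CH2SH): pendant –CH2SH → thiol.
  CH=CH: C=C double bond → alkene.
  CONH2: –C(=O)NH2: carbonyl C bonded to C and to N → amide (the N is not a separate amine).
Distinct types present: alkene, alkyl halide, amide, amine, carboxylic acid, ketone, thiol.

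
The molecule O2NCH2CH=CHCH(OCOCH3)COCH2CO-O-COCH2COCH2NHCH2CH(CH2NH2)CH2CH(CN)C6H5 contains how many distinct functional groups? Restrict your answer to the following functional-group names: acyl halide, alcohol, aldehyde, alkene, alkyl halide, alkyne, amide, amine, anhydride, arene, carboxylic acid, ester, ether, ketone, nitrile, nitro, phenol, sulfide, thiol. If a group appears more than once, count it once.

8

Working along the chain:
  O2NCH2: –NO2 on carbon → nitro group.
  CH=CH: C=C double bond → alkene.
  CH(OCOCH3): pendant –OC(=O)CH3: an acyloxy group → ester.
  CO: –C(=O)– with carbon on both sides → ketone.
  CH2CO-O-COCH2: two acyl groups sharing one oxygen, –C(=O)–O–C(=O)– → anhydride.
  CO: –C(=O)– with carbon on both sides → ketone.
  CH2NHCH2: C–N–C with sp³ carbons and no adjacent C=O → amine (secondary).
  CH(CH2NH2): pendant –CH2NH2: N on sp³ C, no adjacent C=O → amine.
  CH(CN): pendant –C≡N: nitrile.
  C6H5: –C6H5 phenyl ring → arene.
Distinct types present: alkene, amine, anhydride, arene, ester, ketone, nitrile, nitro.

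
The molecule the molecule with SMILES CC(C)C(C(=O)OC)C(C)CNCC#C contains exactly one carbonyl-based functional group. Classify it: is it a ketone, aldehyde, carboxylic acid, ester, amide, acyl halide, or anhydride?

The carbonyl is in the CH(COOCH3) segment: pendant –COOCH3: carbonyl C bonded to C and –OCH3 → ester.

ester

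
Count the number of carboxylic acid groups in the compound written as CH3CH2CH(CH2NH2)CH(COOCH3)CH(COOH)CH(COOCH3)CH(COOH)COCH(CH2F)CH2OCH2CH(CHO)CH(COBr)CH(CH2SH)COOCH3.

2

Reading the structure from left to right:
  CH(CH2NH2): pendant –CH2NH2: N on sp³ C, no adjacent C=O → amine.
  CH(COOCH3): pendant –COOCH3: carbonyl C bonded to C and –OCH3 → ester.
  CH(COOH): pendant –COOH: carbonyl C bonded to C and –OH → carboxylic acid.
  CH(COOCH3): pendant –COOCH3: carbonyl C bonded to C and –OCH3 → ester.
  CH(COOH): pendant –COOH: carbonyl C bonded to C and –OH → carboxylic acid.
  CO: –C(=O)– with carbon on both sides → ketone.
  CH(CH2F): pendant –CH2X: halogen on sp³ carbon → alkyl halide.
  CH2OCH2: C–O–C with sp³ carbons on both sides and no adjacent C=O → ether.
  CH(CHO): pendant –CHO: carbonyl C bonded to C and H → aldehyde.
  CH(COBr): pendant –C(=O)X: carbonyl C bonded to C and halogen → acyl halide.
  CH(CH2SH): pendant –CH2SH → thiol.
  COOCH3: –C(=O)OCH3: carbonyl C bonded to C and to –OCH3 → ester (not ketone + ether).
Carboxylic acid appears at: CH(COOH), CH(COOH) → 2.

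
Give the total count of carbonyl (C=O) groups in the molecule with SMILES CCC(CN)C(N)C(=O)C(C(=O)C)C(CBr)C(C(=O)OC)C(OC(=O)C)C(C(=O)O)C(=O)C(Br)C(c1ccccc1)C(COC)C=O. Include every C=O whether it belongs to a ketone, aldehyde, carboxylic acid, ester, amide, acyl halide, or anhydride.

7

CO: ketone, 1 C=O (running total 1).
CH(COCH3): ketone, 1 C=O (running total 2).
CH(COOCH3): ester, 1 C=O (running total 3).
CH(OCOCH3): ester, 1 C=O (running total 4).
CH(COOH): carboxylic acid, 1 C=O (running total 5).
CO: ketone, 1 C=O (running total 6).
CHO: aldehyde, 1 C=O (running total 7).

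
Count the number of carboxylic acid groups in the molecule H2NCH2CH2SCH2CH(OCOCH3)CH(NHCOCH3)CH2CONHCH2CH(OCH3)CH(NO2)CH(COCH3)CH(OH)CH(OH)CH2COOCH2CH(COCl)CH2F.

–NH2 on an sp³ carbon with no adjacent C=O → amine.
C–S–C linkage → sulfide (thioether).
pendant –OC(=O)CH3: an acyloxy group → ester.
pendant –NHC(=O)CH3: N bonded to a carbonyl → amide (not amine).
–C(=O)–N– linkage → amide (the N is not an amine).
pendant –OCH3: C–O–C with sp³ C, no adjacent C=O → ether.
–NO2 on an sp³ carbon → nitro (the N=O is not a carbonyl).
pendant –COCH3: carbonyl C bonded to two carbons → ketone.
–OH on an sp³ carbon → alcohol (secondary).
–OH on an sp³ carbon → alcohol (secondary).
–C(=O)–O–C with C on the carbonyl side → ester.
pendant –C(=O)X: carbonyl C bonded to C and halogen → acyl halide.
halogen on an sp³ carbon → alkyl halide.
No segment is a carboxylic acid: CH(OCOCH3) is ester, not carboxylic acid; CH(NHCOCH3) is amide, not carboxylic acid; CH2CONHCH2 is amide, not carboxylic acid. → 0.

0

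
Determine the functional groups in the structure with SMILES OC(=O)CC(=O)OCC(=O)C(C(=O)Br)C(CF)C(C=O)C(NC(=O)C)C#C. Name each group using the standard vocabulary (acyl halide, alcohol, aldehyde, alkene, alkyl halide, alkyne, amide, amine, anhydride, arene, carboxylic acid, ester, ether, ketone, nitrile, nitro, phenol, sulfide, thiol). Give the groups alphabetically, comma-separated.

acyl halide, aldehyde, alkyl halide, alkyne, amide, carboxylic acid, ester, ketone

–COOH: carbonyl C bonded to –OH and C → carboxylic acid (the –OH is not a separate alcohol).
–C(=O)–O–C with C on the carbonyl side → ester.
–C(=O)– with carbon on both sides → ketone.
pendant –C(=O)X: carbonyl C bonded to C and halogen → acyl halide.
pendant –CH2X: halogen on sp³ carbon → alkyl halide.
pendant –CHO: carbonyl C bonded to C and H → aldehyde.
pendant –NHC(=O)CH3: N bonded to a carbonyl → amide (not amine).
C≡C triple bond → alkyne.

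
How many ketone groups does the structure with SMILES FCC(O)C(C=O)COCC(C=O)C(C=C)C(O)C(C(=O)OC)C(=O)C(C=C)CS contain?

1

Taking each segment in turn:
  FCH2: halogen on an sp³ carbon → alkyl halide.
  CH(OH): –OH on an sp³ carbon → alcohol (secondary).
  CH(CHO): pendant –CHO: carbonyl C bonded to C and H → aldehyde.
  CH2OCH2: C–O–C with sp³ carbons on both sides and no adjacent C=O → ether.
  CH(CHO): pendant –CHO: carbonyl C bonded to C and H → aldehyde.
  CH(CH=CH2): pendant –CH=CH2: C=C double bond → alkene.
  CH(OH): –OH on an sp³ carbon → alcohol (secondary).
  CH(COOCH3): pendant –COOCH3: carbonyl C bonded to C and –OCH3 → ester.
  CO: –C(=O)– with carbon on both sides → ketone.
  CH(CH=CH2): pendant –CH=CH2: C=C double bond → alkene.
  CH2SH: –SH on an sp³ carbon → thiol.
Ketone appears at: CO → 1.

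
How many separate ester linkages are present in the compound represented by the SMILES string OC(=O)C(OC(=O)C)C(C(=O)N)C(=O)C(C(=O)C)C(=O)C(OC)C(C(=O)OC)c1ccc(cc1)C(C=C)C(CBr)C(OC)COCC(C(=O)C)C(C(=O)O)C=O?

Working along the chain:
  HOOC: –COOH: carbonyl C bonded to –OH and C → carboxylic acid (the –OH is not a separate alcohol).
  CH(OCOCH3): pendant –OC(=O)CH3: an acyloxy group → ester.
  CH(CONH2): pendant –CONH2: carbonyl C bonded to C and N → amide.
  CO: –C(=O)– with carbon on both sides → ketone.
  CH(COCH3): pendant –COCH3: carbonyl C bonded to two carbons → ketone.
  CO: –C(=O)– with carbon on both sides → ketone.
  CH(OCH3): pendant –OCH3: C–O–C with sp³ C, no adjacent C=O → ether.
  CH(COOCH3): pendant –COOCH3: carbonyl C bonded to C and –OCH3 → ester.
  C6H4: para-disubstituted benzene ring → arene.
  CH(CH=CH2): pendant –CH=CH2: C=C double bond → alkene.
  CH(CH2Br): pendant –CH2X: halogen on sp³ carbon → alkyl halide.
  CH(OCH3): pendant –OCH3: C–O–C with sp³ C, no adjacent C=O → ether.
  CH2OCH2: C–O–C with sp³ carbons on both sides and no adjacent C=O → ether.
  CH(COCH3): pendant –COCH3: carbonyl C bonded to two carbons → ketone.
  CH(COOH): pendant –COOH: carbonyl C bonded to C and –OH → carboxylic acid.
  CHO: terminal –CHO: carbonyl C bonded to H and C → aldehyde.
Ester appears at: CH(OCOCH3), CH(COOCH3) → 2.

2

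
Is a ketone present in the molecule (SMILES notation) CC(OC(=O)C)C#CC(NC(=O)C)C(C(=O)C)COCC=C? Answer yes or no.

yes

Working along the chain:
  CH(OCOCH3): pendant –OC(=O)CH3: an acyloxy group → ester.
  C≡C: C≡C triple bond → alkyne.
  CH(NHCOCH3): pendant –NHC(=O)CH3: N bonded to a carbonyl → amide (not amine).
  CH(COCH3): pendant –COCH3: carbonyl C bonded to two carbons → ketone.
  CH2OCH2: C–O–C with sp³ carbons on both sides and no adjacent C=O → ether.
  CH=CH2: C=C double bond → alkene.
The CH(COCH3) segment supplies the ketone: pendant –COCH3: carbonyl C bonded to two carbons → ketone.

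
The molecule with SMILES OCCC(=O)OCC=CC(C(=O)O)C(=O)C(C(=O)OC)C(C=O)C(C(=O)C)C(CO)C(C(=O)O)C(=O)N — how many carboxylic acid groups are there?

HO– on an sp³ carbon → alcohol.
–C(=O)–O–C with C on the carbonyl side → ester.
C=C double bond → alkene.
pendant –COOH: carbonyl C bonded to C and –OH → carboxylic acid.
–C(=O)– with carbon on both sides → ketone.
pendant –COOCH3: carbonyl C bonded to C and –OCH3 → ester.
pendant –CHO: carbonyl C bonded to C and H → aldehyde.
pendant –COCH3: carbonyl C bonded to two carbons → ketone.
pendant –CH2OH on an sp³ backbone C → alcohol.
pendant –COOH: carbonyl C bonded to C and –OH → carboxylic acid.
–C(=O)NH2: carbonyl C bonded to C and to N → amide (the N is not a separate amine).
Carboxylic acid appears at: CH(COOH), CH(COOH) → 2.

2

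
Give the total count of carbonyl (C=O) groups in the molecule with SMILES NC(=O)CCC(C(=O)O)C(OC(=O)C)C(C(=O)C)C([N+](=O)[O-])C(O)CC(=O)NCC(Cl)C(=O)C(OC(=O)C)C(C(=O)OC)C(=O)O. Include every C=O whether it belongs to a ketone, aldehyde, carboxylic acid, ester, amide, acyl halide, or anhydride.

H2NCO: amide, 1 C=O (running total 1).
CH(COOH): carboxylic acid, 1 C=O (running total 2).
CH(OCOCH3): ester, 1 C=O (running total 3).
CH(COCH3): ketone, 1 C=O (running total 4).
CH2CONHCH2: amide, 1 C=O (running total 5).
CO: ketone, 1 C=O (running total 6).
CH(OCOCH3): ester, 1 C=O (running total 7).
CH(COOCH3): ester, 1 C=O (running total 8).
COOH: carboxylic acid, 1 C=O (running total 9).

9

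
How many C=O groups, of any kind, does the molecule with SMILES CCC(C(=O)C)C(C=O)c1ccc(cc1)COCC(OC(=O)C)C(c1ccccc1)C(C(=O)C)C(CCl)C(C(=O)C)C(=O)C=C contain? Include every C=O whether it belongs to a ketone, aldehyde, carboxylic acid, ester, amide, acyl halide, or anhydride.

CH(COCH3): ketone, 1 C=O (running total 1).
CH(CHO): aldehyde, 1 C=O (running total 2).
CH(OCOCH3): ester, 1 C=O (running total 3).
CH(COCH3): ketone, 1 C=O (running total 4).
CH(COCH3): ketone, 1 C=O (running total 5).
CO: ketone, 1 C=O (running total 6).

6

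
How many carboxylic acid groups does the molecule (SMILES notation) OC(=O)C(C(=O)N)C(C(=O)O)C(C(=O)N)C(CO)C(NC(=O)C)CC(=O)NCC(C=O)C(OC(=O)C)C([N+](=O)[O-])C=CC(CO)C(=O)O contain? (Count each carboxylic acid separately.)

3

Reading the structure from left to right:
  HOOC: –COOH: carbonyl C bonded to –OH and C → carboxylic acid (the –OH is not a separate alcohol).
  CH(CONH2): pendant –CONH2: carbonyl C bonded to C and N → amide.
  CH(COOH): pendant –COOH: carbonyl C bonded to C and –OH → carboxylic acid.
  CH(CONH2): pendant –CONH2: carbonyl C bonded to C and N → amide.
  CH(CH2OH): pendant –CH2OH on an sp³ backbone C → alcohol.
  CH(NHCOCH3): pendant –NHC(=O)CH3: N bonded to a carbonyl → amide (not amine).
  CH2CONHCH2: –C(=O)–N– linkage → amide (the N is not an amine).
  CH(CHO): pendant –CHO: carbonyl C bonded to C and H → aldehyde.
  CH(OCOCH3): pendant –OC(=O)CH3: an acyloxy group → ester.
  CH(NO2): –NO2 on an sp³ carbon → nitro (the N=O is not a carbonyl).
  CH=CH: C=C double bond → alkene.
  CH(CH2OH): pendant –CH2OH on an sp³ backbone C → alcohol.
  COOH: –COOH: carbonyl C bonded to –OH and C → carboxylic acid (the –OH is not a separate alcohol).
Carboxylic acid appears at: HOOC, CH(COOH), COOH → 3.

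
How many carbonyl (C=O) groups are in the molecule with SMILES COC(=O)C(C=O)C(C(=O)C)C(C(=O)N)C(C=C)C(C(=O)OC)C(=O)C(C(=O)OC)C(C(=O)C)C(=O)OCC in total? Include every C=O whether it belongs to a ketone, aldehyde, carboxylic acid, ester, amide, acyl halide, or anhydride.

9

CH3OOC: ester, 1 C=O (running total 1).
CH(CHO): aldehyde, 1 C=O (running total 2).
CH(COCH3): ketone, 1 C=O (running total 3).
CH(CONH2): amide, 1 C=O (running total 4).
CH(COOCH3): ester, 1 C=O (running total 5).
CO: ketone, 1 C=O (running total 6).
CH(COOCH3): ester, 1 C=O (running total 7).
CH(COCH3): ketone, 1 C=O (running total 8).
COOCH2CH3: ester, 1 C=O (running total 9).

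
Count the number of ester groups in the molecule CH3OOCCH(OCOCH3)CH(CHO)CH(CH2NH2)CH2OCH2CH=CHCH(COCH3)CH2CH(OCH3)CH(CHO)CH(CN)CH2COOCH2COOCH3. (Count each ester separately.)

4

Reading the structure from left to right:
  CH3OOC: CH3O–C(=O)–: carbonyl C bonded to C and to –OCH3 → ester (not ketone + ether).
  CH(OCOCH3): pendant –OC(=O)CH3: an acyloxy group → ester.
  CH(CHO): pendant –CHO: carbonyl C bonded to C and H → aldehyde.
  CH(CH2NH2): pendant –CH2NH2: N on sp³ C, no adjacent C=O → amine.
  CH2OCH2: C–O–C with sp³ carbons on both sides and no adjacent C=O → ether.
  CH=CH: C=C double bond → alkene.
  CH(COCH3): pendant –COCH3: carbonyl C bonded to two carbons → ketone.
  CH(OCH3): pendant –OCH3: C–O–C with sp³ C, no adjacent C=O → ether.
  CH(CHO): pendant –CHO: carbonyl C bonded to C and H → aldehyde.
  CH(CN): pendant –C≡N: nitrile.
  CH2COOCH2: –C(=O)–O–C with C on the carbonyl side → ester.
  COOCH3: –C(=O)OCH3: carbonyl C bonded to C and to –OCH3 → ester (not ketone + ether).
Ester appears at: CH3OOC, CH(OCOCH3), CH2COOCH2, COOCH3 → 4.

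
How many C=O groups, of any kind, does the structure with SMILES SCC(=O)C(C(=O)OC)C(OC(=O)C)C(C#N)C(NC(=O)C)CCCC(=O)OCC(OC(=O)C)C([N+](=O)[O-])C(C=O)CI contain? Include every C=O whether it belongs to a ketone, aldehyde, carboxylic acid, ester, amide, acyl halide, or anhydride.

7

CO: ketone, 1 C=O (running total 1).
CH(COOCH3): ester, 1 C=O (running total 2).
CH(OCOCH3): ester, 1 C=O (running total 3).
CH(NHCOCH3): amide, 1 C=O (running total 4).
CH2COOCH2: ester, 1 C=O (running total 5).
CH(OCOCH3): ester, 1 C=O (running total 6).
CH(CHO): aldehyde, 1 C=O (running total 7).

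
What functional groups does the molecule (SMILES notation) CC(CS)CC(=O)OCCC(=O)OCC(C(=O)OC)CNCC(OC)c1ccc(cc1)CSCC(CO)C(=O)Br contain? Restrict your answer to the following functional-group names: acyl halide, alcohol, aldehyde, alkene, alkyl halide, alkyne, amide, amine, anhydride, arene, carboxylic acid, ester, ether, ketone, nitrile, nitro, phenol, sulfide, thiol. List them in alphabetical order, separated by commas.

pendant –CH2SH → thiol.
–C(=O)–O–C with C on the carbonyl side → ester.
–C(=O)–O–C with C on the carbonyl side → ester.
pendant –COOCH3: carbonyl C bonded to C and –OCH3 → ester.
C–N–C with sp³ carbons and no adjacent C=O → amine (secondary).
pendant –OCH3: C–O–C with sp³ C, no adjacent C=O → ether.
para-disubstituted benzene ring → arene.
C–S–C linkage → sulfide (thioether).
pendant –CH2OH on an sp³ backbone C → alcohol.
–C(=O)Br: carbonyl C bonded to C and to a halogen → acyl halide (not alkyl halide).

acyl halide, alcohol, amine, arene, ester, ether, sulfide, thiol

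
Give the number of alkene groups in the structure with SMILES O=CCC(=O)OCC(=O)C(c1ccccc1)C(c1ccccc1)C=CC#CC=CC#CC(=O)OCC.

terminal –CHO: carbonyl C bonded to H and C → aldehyde.
–C(=O)–O–C with C on the carbonyl side → ester.
–C(=O)– with carbon on both sides → ketone.
pendant –C6H5: benzene ring → arene.
pendant –C6H5: benzene ring → arene.
C=C double bond → alkene.
C≡C triple bond → alkyne.
C=C double bond → alkene.
C≡C triple bond → alkyne.
–C(=O)OCH2CH3: carbonyl C bonded to C and to –OEt → ester.
Alkene appears at: CH=CH, CH=CH → 2.

2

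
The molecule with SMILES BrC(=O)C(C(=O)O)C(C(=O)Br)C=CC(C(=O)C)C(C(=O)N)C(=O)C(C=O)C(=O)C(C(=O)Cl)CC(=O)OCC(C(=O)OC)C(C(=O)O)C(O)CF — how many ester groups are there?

2

Reading the structure from left to right:
  BrCO: –C(=O)Br: carbonyl C bonded to C and to a halogen → acyl halide (not alkyl halide).
  CH(COOH): pendant –COOH: carbonyl C bonded to C and –OH → carboxylic acid.
  CH(COBr): pendant –C(=O)X: carbonyl C bonded to C and halogen → acyl halide.
  CH=CH: C=C double bond → alkene.
  CH(COCH3): pendant –COCH3: carbonyl C bonded to two carbons → ketone.
  CH(CONH2): pendant –CONH2: carbonyl C bonded to C and N → amide.
  CO: –C(=O)– with carbon on both sides → ketone.
  CH(CHO): pendant –CHO: carbonyl C bonded to C and H → aldehyde.
  CO: –C(=O)– with carbon on both sides → ketone.
  CH(COCl): pendant –C(=O)X: carbonyl C bonded to C and halogen → acyl halide.
  CH2COOCH2: –C(=O)–O–C with C on the carbonyl side → ester.
  CH(COOCH3): pendant –COOCH3: carbonyl C bonded to C and –OCH3 → ester.
  CH(COOH): pendant –COOH: carbonyl C bonded to C and –OH → carboxylic acid.
  CH(OH): –OH on an sp³ carbon → alcohol (secondary).
  CH2F: halogen on an sp³ carbon → alkyl halide.
Ester appears at: CH2COOCH2, CH(COOCH3) → 2.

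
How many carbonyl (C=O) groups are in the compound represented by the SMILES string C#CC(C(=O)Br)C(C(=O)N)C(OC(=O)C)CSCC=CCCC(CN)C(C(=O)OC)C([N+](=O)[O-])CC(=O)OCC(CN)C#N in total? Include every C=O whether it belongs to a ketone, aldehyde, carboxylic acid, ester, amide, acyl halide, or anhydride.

CH(COBr): acyl halide, 1 C=O (running total 1).
CH(CONH2): amide, 1 C=O (running total 2).
CH(OCOCH3): ester, 1 C=O (running total 3).
CH(COOCH3): ester, 1 C=O (running total 4).
CH2COOCH2: ester, 1 C=O (running total 5).

5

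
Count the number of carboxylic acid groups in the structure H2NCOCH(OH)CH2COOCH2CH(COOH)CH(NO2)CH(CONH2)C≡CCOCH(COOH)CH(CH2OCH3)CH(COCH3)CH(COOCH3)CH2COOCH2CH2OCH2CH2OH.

2

Working along the chain:
  H2NCO: –C(=O)NH2: carbonyl C bonded to C and to N → amide (the N is not a separate amine).
  CH(OH): –OH on an sp³ carbon → alcohol (secondary).
  CH2COOCH2: –C(=O)–O–C with C on the carbonyl side → ester.
  CH(COOH): pendant –COOH: carbonyl C bonded to C and –OH → carboxylic acid.
  CH(NO2): –NO2 on an sp³ carbon → nitro (the N=O is not a carbonyl).
  CH(CONH2): pendant –CONH2: carbonyl C bonded to C and N → amide.
  C≡C: C≡C triple bond → alkyne.
  CO: –C(=O)– with carbon on both sides → ketone.
  CH(COOH): pendant –COOH: carbonyl C bonded to C and –OH → carboxylic acid.
  CH(CH2OCH3): pendant –CH2OCH3: C–O–C linkage → ether.
  CH(COCH3): pendant –COCH3: carbonyl C bonded to two carbons → ketone.
  CH(COOCH3): pendant –COOCH3: carbonyl C bonded to C and –OCH3 → ester.
  CH2COOCH2: –C(=O)–O–C with C on the carbonyl side → ester.
  CH2OCH2: C–O–C with sp³ carbons on both sides and no adjacent C=O → ether.
  CH2OH: –OH on an sp³ carbon → alcohol.
Carboxylic acid appears at: CH(COOH), CH(COOH) → 2.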